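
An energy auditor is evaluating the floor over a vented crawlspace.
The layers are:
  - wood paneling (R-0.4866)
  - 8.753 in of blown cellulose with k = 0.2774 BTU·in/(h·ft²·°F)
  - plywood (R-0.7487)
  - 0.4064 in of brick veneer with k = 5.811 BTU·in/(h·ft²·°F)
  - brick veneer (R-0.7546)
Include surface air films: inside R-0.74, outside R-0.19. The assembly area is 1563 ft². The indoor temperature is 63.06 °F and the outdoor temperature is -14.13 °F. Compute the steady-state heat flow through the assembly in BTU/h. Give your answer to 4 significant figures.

8.753/0.2774 = 31.554
0.4064/5.811 = 0.069936
R_total = 0.74 + 0.4866 + 31.554 + 0.7487 + 0.069936 + 0.7546 + 0.19 = 34.544 ft²·°F·h/BTU
Q = A·ΔT/R = 1563 × (63.06 − (-14.13)) / 34.544 = 3492.6 BTU/h

3493 BTU/h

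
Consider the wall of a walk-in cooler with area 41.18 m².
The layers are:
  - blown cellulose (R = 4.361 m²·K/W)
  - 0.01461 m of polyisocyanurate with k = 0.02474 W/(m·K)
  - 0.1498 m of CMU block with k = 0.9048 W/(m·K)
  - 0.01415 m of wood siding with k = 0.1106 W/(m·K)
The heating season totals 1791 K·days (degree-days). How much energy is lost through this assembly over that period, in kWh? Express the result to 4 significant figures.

0.01461/0.02474 = 0.59054
0.1498/0.9048 = 0.16556
0.01415/0.1106 = 0.12794
R_total = 4.361 + 0.59054 + 0.16556 + 0.12794 = 5.245 m²·K/W
E = A × HDD × 24 / R / 1000 = 41.18 × 1791 × 24 / 5.245 / 1000 = 337.48 kWh

337.5 kWh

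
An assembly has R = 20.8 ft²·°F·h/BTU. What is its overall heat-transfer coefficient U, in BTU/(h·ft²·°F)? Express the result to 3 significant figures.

0.0481 BTU/(h·ft²·°F)

U = 1/R = 1/20.8 = 0.04808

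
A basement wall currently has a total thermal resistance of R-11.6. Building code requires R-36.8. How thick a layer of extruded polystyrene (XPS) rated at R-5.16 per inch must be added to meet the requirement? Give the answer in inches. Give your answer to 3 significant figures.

ΔR = 36.8 − 11.6 = 25.2 ft²·°F·h/BTU
L = ΔR / (R/in) = 25.2/5.16 = 4.884 in

4.88 in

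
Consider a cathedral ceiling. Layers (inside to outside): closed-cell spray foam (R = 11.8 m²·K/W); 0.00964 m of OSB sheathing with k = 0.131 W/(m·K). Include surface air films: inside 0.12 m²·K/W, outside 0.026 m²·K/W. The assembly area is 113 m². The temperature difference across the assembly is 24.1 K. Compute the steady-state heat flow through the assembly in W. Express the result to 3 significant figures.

227 W

0.00964/0.131 = 0.07359
R_total = 0.12 + 11.8 + 0.07359 + 0.026 = 12.02 m²·K/W
Q = A·ΔT/R = 113 × 24.1 / 12.02 = 226.6 W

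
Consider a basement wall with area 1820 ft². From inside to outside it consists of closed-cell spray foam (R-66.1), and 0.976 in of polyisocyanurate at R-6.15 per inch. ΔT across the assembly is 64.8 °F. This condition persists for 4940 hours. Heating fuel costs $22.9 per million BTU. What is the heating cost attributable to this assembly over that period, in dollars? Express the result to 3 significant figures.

185 dollars

0.976 × 6.15 = 6.002
R_total = 66.1 + 6.002 = 72.1 ft²·°F·h/BTU
Q = 1820 × 64.8 / 72.1 = 1636 BTU/h
E = 1636 × 4940 = 8080000 BTU
Cost = 8080000/10⁶ × 22.9 = $185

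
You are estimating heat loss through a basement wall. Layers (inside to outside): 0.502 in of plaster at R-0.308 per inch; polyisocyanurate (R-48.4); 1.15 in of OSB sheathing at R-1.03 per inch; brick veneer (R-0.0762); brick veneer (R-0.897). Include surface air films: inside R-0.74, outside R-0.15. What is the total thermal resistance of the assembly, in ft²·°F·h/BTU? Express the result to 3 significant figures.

51.6 ft²·°F·h/BTU

0.502 × 0.308 = 0.1546
1.15 × 1.03 = 1.184
R_total = 0.74 + 0.1546 + 48.4 + 1.184 + 0.0762 + 0.897 + 0.15 = 51.6 ft²·°F·h/BTU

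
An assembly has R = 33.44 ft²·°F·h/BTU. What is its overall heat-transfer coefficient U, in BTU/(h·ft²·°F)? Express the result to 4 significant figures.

0.02990 BTU/(h·ft²·°F)

U = 1/R = 1/33.44 = 0.029904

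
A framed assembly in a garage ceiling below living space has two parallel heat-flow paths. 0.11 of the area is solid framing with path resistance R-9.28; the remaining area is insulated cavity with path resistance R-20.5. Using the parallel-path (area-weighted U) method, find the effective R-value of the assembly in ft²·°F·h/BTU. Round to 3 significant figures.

18.1 ft²·°F·h/BTU

U_eff = 0.89/20.5 + 0.11/9.28 = 0.04341 + 0.01185 = 0.05527
R_eff = 1/U_eff = 18.09 ft²·°F·h/BTU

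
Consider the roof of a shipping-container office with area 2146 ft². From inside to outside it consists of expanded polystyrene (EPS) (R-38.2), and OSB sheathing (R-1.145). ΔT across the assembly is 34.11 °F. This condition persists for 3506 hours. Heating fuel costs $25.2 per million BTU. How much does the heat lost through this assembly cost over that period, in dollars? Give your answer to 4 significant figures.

R_total = 38.2 + 1.145 = 39.345 ft²·°F·h/BTU
Q = 2146 × 34.11 / 39.345 = 1860.5 BTU/h
E = 1860.5 × 3506 = 6522800 BTU
Cost = 6522800/10⁶ × 25.2 = $164.37

164.4 dollars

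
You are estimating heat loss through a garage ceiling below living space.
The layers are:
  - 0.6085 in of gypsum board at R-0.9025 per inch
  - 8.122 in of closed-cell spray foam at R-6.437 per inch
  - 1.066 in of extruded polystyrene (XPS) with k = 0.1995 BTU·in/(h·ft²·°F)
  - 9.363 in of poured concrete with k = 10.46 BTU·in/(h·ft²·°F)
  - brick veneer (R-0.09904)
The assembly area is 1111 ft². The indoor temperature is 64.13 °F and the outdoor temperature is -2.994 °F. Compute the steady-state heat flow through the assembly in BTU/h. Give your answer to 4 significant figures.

0.6085 × 0.9025 = 0.54917
8.122 × 6.437 = 52.281
1.066/0.1995 = 5.3434
9.363/10.46 = 0.89512
R_total = 0.54917 + 52.281 + 5.3434 + 0.89512 + 0.09904 = 59.168 ft²·°F·h/BTU
Q = A·ΔT/R = 1111 × (64.13 − (-2.994)) / 59.168 = 1260.4 BTU/h

1260 BTU/h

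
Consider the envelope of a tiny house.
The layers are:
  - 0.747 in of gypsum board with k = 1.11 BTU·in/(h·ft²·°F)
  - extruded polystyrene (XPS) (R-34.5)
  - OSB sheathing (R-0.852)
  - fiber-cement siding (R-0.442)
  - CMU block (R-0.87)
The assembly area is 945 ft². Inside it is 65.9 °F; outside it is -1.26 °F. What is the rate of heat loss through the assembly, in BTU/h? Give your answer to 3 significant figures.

0.747/1.11 = 0.673
R_total = 0.673 + 34.5 + 0.852 + 0.442 + 0.87 = 37.34 ft²·°F·h/BTU
Q = A·ΔT/R = 945 × (65.9 − (-1.26)) / 37.34 = 1700 BTU/h

1700 BTU/h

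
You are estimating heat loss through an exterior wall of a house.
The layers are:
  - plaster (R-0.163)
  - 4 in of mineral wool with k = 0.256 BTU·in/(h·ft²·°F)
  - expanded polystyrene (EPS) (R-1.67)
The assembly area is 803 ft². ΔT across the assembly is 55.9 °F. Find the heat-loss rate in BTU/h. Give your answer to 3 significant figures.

2570 BTU/h

4/0.256 = 15.62
R_total = 0.163 + 15.62 + 1.67 = 17.46 ft²·°F·h/BTU
Q = A·ΔT/R = 803 × 55.9 / 17.46 = 2571 BTU/h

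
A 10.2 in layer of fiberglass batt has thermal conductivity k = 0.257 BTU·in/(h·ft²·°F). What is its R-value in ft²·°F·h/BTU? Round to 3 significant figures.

39.7 ft²·°F·h/BTU

R = L/k = 10.2/0.257 = 39.69 ft²·°F·h/BTU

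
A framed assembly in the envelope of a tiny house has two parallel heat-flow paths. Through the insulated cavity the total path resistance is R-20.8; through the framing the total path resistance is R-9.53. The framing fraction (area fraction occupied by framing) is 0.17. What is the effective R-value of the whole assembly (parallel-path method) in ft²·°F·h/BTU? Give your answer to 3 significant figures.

17.3 ft²·°F·h/BTU

U_eff = 0.83/20.8 + 0.17/9.53 = 0.0399 + 0.01784 = 0.05774
R_eff = 1/U_eff = 17.32 ft²·°F·h/BTU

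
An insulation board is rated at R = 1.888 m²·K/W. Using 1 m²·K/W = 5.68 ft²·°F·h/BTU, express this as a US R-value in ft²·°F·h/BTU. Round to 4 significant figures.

10.72 ft²·°F·h/BTU

R_US = 1.888 × 5.68 = 10.724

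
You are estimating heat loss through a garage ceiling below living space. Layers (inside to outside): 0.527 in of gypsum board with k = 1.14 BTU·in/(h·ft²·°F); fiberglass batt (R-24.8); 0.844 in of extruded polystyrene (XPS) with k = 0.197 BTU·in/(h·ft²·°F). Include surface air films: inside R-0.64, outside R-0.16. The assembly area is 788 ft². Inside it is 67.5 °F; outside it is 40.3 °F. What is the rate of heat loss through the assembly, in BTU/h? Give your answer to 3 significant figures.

706 BTU/h

0.527/1.14 = 0.4623
0.844/0.197 = 4.284
R_total = 0.64 + 0.4623 + 24.8 + 4.284 + 0.16 = 30.35 ft²·°F·h/BTU
Q = A·ΔT/R = 788 × (67.5 − 40.3) / 30.35 = 706.3 BTU/h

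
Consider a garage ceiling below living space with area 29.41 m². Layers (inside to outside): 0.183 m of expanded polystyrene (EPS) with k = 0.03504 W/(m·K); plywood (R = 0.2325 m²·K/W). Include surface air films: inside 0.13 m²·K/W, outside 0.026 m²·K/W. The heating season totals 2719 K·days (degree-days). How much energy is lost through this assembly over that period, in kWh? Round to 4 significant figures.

342.0 kWh

0.183/0.03504 = 5.2226
R_total = 0.13 + 5.2226 + 0.2325 + 0.026 = 5.6111 m²·K/W
E = A × HDD × 24 / R / 1000 = 29.41 × 2719 × 24 / 5.6111 / 1000 = 342.03 kWh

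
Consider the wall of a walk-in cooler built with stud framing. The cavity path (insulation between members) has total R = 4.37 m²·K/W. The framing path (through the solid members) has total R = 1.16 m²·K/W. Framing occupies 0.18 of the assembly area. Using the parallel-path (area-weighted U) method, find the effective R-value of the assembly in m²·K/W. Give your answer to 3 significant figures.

2.92 m²·K/W

U_eff = 0.82/4.37 + 0.18/1.16 = 0.1876 + 0.1552 = 0.3428
R_eff = 1/U_eff = 2.917 m²·K/W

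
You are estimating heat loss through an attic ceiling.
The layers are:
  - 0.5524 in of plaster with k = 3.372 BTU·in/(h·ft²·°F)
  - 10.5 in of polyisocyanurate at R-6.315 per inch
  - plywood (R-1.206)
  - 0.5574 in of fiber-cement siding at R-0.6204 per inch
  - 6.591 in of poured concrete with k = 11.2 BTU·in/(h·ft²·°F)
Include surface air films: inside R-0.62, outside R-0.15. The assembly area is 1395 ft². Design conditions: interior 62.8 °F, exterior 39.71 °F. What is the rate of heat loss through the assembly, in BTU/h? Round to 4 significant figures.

464.3 BTU/h

0.5524/3.372 = 0.16382
10.5 × 6.315 = 66.308
0.5574 × 0.6204 = 0.34581
6.591/11.2 = 0.58848
R_total = 0.62 + 0.16382 + 66.308 + 1.206 + 0.34581 + 0.58848 + 0.15 = 69.382 ft²·°F·h/BTU
Q = A·ΔT/R = 1395 × (62.8 − 39.71) / 69.382 = 464.25 BTU/h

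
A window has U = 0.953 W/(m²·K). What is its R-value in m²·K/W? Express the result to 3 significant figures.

R = 1/U = 1/0.953 = 1.049

1.05 m²·K/W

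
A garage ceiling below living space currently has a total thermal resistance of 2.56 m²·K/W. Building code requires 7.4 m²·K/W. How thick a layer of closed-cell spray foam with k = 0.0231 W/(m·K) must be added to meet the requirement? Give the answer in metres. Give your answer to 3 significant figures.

ΔR = 7.4 − 2.56 = 4.84 m²·K/W
L = ΔR × k = 4.84 × 0.0231 = 0.1118 m

0.112 m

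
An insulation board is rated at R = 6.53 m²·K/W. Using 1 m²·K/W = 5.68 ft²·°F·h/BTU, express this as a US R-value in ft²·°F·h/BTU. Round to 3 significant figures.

37.1 ft²·°F·h/BTU

R_US = 6.53 × 5.68 = 37.09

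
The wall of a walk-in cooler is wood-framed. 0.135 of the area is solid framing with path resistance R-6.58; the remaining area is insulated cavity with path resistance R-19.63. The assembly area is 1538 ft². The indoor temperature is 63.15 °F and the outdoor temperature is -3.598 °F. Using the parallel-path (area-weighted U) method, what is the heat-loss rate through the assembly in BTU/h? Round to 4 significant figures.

U_eff = 0.865/19.63 + 0.135/6.58 = 0.044065 + 0.020517 = 0.064582
R_eff = 1/U_eff = 15.484 ft²·°F·h/BTU
Q = 1538 × (63.15 − (-3.598)) / 15.484 = 6629.9 BTU/h

6630 BTU/h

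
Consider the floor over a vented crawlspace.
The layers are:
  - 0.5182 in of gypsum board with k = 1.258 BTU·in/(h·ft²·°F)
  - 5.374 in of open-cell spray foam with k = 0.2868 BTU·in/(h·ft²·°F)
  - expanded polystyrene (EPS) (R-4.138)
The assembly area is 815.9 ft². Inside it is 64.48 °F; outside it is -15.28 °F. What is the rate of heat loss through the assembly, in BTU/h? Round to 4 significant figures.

2794 BTU/h

0.5182/1.258 = 0.41192
5.374/0.2868 = 18.738
R_total = 0.41192 + 18.738 + 4.138 = 23.288 ft²·°F·h/BTU
Q = A·ΔT/R = 815.9 × (64.48 − (-15.28)) / 23.288 = 2794.4 BTU/h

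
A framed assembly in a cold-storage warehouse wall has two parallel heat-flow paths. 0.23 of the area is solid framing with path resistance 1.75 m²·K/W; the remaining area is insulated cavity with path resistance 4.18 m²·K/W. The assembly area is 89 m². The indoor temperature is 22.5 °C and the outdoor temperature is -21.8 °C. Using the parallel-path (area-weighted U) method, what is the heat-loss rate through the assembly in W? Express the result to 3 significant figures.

1240 W

U_eff = 0.77/4.18 + 0.23/1.75 = 0.1842 + 0.1314 = 0.3156
R_eff = 1/U_eff = 3.168 m²·K/W
Q = 89 × (22.5 − (-21.8)) / 3.168 = 1244 W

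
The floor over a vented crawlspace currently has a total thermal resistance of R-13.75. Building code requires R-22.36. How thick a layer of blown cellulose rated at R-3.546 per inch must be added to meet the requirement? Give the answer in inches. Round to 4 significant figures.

ΔR = 22.36 − 13.75 = 8.61 ft²·°F·h/BTU
L = ΔR / (R/in) = 8.61/3.546 = 2.4281 in

2.428 in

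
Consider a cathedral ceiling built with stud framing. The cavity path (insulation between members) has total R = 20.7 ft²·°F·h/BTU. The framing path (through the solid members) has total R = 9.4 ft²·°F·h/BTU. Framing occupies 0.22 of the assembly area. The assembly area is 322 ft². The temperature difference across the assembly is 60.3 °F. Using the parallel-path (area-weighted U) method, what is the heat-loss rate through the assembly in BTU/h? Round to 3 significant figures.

U_eff = 0.78/20.7 + 0.22/9.4 = 0.03768 + 0.0234 = 0.06109
R_eff = 1/U_eff = 16.37 ft²·°F·h/BTU
Q = 322 × 60.3 / 16.37 = 1186 BTU/h

1190 BTU/h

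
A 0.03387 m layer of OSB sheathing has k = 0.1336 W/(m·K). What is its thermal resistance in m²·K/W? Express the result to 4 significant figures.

0.2535 m²·K/W

R = L/k = 0.03387/0.1336 = 0.25352 m²·K/W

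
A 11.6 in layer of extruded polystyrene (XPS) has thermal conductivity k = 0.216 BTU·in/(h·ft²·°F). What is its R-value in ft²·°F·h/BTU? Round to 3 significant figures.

R = L/k = 11.6/0.216 = 53.7 ft²·°F·h/BTU

53.7 ft²·°F·h/BTU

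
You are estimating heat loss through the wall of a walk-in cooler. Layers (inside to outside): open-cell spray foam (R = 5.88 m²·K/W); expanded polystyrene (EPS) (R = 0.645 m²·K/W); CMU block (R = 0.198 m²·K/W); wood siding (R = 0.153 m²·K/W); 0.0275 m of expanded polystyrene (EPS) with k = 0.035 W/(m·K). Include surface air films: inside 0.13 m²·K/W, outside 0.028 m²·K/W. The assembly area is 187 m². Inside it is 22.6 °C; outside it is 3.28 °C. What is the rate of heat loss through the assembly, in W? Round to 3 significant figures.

0.0275/0.035 = 0.7857
R_total = 0.13 + 5.88 + 0.645 + 0.198 + 0.153 + 0.7857 + 0.028 = 7.82 m²·K/W
Q = A·ΔT/R = 187 × (22.6 − 3.28) / 7.82 = 462 W

462 W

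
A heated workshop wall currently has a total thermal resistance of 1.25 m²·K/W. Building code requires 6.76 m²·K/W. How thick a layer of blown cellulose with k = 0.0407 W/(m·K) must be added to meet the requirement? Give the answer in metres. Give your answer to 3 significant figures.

ΔR = 6.76 − 1.25 = 5.51 m²·K/W
L = ΔR × k = 5.51 × 0.0407 = 0.2243 m

0.224 m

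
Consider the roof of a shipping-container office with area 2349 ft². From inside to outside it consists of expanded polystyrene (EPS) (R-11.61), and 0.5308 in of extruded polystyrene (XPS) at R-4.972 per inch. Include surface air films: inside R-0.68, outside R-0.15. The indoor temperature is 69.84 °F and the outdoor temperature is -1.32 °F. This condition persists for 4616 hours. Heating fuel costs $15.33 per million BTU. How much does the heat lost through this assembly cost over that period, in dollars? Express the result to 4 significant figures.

0.5308 × 4.972 = 2.6391
R_total = 0.68 + 11.61 + 2.6391 + 0.15 = 15.079 ft²·°F·h/BTU
Q = 2349 × (69.84 − (-1.32)) / 15.079 = 11085 BTU/h
E = 11085 × 4616 = 51169000 BTU
Cost = 51169000/10⁶ × 15.33 = $784.42

784.4 dollars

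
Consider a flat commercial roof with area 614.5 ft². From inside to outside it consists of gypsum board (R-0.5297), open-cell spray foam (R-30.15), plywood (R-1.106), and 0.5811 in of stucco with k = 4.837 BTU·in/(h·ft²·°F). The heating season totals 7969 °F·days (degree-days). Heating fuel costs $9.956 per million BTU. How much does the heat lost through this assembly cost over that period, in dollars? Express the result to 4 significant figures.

0.5811/4.837 = 0.12014
R_total = 0.5297 + 30.15 + 1.106 + 0.12014 = 31.906 ft²·°F·h/BTU
E = A × HDD × 24 / R = 614.5 × 7969 × 24 / 31.906 = 3683600 BTU
Cost = 3683600/10⁶ × 9.956 = $36.673

36.67 dollars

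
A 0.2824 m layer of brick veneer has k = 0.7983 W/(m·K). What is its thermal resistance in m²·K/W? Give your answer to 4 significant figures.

0.3538 m²·K/W

R = L/k = 0.2824/0.7983 = 0.35375 m²·K/W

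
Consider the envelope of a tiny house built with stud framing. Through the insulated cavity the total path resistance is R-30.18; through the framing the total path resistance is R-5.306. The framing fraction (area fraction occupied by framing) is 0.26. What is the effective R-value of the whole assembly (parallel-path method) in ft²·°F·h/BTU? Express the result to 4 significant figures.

13.60 ft²·°F·h/BTU

U_eff = 0.74/30.18 + 0.26/5.306 = 0.02452 + 0.049001 = 0.073521
R_eff = 1/U_eff = 13.602 ft²·°F·h/BTU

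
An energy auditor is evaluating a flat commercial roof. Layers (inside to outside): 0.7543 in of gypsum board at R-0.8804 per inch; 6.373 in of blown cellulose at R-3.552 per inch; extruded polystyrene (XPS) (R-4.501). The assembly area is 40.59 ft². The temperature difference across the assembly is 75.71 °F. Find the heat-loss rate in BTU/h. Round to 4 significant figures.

110.5 BTU/h

0.7543 × 0.8804 = 0.66409
6.373 × 3.552 = 22.637
R_total = 0.66409 + 22.637 + 4.501 = 27.802 ft²·°F·h/BTU
Q = A·ΔT/R = 40.59 × 75.71 / 27.802 = 110.53 BTU/h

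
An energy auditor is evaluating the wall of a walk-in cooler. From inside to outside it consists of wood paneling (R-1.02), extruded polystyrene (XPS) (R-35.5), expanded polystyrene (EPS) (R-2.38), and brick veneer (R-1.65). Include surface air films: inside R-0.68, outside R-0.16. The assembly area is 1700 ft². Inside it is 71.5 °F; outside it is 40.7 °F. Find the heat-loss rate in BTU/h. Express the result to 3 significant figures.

1270 BTU/h

R_total = 0.68 + 1.02 + 35.5 + 2.38 + 1.65 + 0.16 = 41.39 ft²·°F·h/BTU
Q = A·ΔT/R = 1700 × (71.5 − 40.7) / 41.39 = 1265 BTU/h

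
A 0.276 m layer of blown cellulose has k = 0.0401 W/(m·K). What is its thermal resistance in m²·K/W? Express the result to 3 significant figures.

6.88 m²·K/W

R = L/k = 0.276/0.0401 = 6.883 m²·K/W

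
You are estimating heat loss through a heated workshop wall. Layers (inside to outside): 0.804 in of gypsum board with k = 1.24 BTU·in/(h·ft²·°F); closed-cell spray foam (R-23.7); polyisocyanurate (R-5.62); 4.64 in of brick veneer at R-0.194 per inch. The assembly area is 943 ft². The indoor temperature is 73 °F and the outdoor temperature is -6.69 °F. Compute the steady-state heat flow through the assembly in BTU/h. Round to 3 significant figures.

0.804/1.24 = 0.6484
4.64 × 0.194 = 0.9002
R_total = 0.6484 + 23.7 + 5.62 + 0.9002 = 30.87 ft²·°F·h/BTU
Q = A·ΔT/R = 943 × (73 − (-6.69)) / 30.87 = 2434 BTU/h

2430 BTU/h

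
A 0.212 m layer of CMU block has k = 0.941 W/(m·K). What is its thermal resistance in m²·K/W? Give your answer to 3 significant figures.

0.225 m²·K/W

R = L/k = 0.212/0.941 = 0.2253 m²·K/W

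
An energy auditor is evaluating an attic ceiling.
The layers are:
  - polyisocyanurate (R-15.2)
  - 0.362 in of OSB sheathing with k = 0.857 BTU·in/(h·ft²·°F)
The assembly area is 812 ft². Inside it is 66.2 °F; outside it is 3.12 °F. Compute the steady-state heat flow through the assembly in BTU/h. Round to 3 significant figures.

3280 BTU/h

0.362/0.857 = 0.4224
R_total = 15.2 + 0.4224 = 15.62 ft²·°F·h/BTU
Q = A·ΔT/R = 812 × (66.2 − 3.12) / 15.62 = 3279 BTU/h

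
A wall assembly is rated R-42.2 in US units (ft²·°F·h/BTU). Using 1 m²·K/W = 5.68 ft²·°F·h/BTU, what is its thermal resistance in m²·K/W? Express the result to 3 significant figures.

7.43 m²·K/W

R_SI = 42.2/5.68 = 7.43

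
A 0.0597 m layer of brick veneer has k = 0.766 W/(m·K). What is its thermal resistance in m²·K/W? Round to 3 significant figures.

0.0779 m²·K/W

R = L/k = 0.0597/0.766 = 0.07794 m²·K/W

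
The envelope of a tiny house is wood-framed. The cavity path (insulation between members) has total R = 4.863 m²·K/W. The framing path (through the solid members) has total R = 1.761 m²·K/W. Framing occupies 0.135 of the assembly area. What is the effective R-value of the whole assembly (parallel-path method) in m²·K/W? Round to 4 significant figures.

3.929 m²·K/W

U_eff = 0.865/4.863 + 0.135/1.761 = 0.17787 + 0.076661 = 0.25453
R_eff = 1/U_eff = 3.9287 m²·K/W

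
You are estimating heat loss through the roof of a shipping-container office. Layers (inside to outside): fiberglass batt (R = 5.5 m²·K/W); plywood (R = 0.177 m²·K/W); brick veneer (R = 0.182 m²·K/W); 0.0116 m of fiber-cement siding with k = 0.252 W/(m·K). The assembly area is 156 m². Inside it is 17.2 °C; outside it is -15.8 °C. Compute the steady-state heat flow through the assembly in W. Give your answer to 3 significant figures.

872 W

0.0116/0.252 = 0.04603
R_total = 5.5 + 0.177 + 0.182 + 0.04603 = 5.905 m²·K/W
Q = A·ΔT/R = 156 × (17.2 − (-15.8)) / 5.905 = 871.8 W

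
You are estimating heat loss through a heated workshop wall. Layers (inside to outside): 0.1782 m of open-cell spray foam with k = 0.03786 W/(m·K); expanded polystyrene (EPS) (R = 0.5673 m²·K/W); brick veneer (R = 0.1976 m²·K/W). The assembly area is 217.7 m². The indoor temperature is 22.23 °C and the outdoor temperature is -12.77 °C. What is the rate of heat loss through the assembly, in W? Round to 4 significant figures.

1393 W

0.1782/0.03786 = 4.7068
R_total = 4.7068 + 0.5673 + 0.1976 = 5.4717 m²·K/W
Q = A·ΔT/R = 217.7 × (22.23 − (-12.77)) / 5.4717 = 1392.5 W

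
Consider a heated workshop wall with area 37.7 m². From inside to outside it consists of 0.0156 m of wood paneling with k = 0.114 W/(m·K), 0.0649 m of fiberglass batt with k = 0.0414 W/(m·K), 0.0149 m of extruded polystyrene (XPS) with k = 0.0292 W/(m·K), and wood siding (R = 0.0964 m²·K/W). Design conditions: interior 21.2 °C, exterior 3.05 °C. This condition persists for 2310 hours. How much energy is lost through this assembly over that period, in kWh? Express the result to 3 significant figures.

684 kWh

0.0156/0.114 = 0.1368
0.0649/0.0414 = 1.568
0.0149/0.0292 = 0.5103
R_total = 0.1368 + 1.568 + 0.5103 + 0.0964 = 2.311 m²·K/W
Q = 37.7 × (21.2 − 3.05) / 2.311 = 296.1 W
E = 296.1 W × 2310 h / 1000 = 683.9 kWh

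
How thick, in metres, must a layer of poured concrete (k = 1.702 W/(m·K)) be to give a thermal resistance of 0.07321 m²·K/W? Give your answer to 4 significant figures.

0.1246 m

L = R·k = 0.07321 × 1.702 = 0.1246 m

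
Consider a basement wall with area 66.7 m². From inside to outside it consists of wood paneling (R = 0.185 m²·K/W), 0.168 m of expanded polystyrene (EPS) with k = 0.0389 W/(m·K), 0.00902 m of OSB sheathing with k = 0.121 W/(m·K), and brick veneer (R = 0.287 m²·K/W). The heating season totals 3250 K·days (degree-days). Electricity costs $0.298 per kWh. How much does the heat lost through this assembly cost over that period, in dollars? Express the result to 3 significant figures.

319 dollars

0.168/0.0389 = 4.319
0.00902/0.121 = 0.07455
R_total = 0.185 + 4.319 + 0.07455 + 0.287 = 4.865 m²·K/W
E = A × HDD × 24 / R / 1000 = 66.7 × 3250 × 24 / 4.865 / 1000 = 1069 kWh
Cost = 1069 × 0.298 = $318.7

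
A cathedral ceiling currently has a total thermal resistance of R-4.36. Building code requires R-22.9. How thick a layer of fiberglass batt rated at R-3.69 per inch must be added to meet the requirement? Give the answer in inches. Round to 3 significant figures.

5.02 in

ΔR = 22.9 − 4.36 = 18.54 ft²·°F·h/BTU
L = ΔR / (R/in) = 18.54/3.69 = 5.024 in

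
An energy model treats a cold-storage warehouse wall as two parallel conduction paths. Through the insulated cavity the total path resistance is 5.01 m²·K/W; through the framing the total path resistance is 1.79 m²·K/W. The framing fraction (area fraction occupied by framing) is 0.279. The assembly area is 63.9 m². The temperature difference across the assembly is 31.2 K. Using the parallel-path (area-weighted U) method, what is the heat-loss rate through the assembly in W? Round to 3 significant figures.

U_eff = 0.721/5.01 + 0.279/1.79 = 0.1439 + 0.1559 = 0.2998
R_eff = 1/U_eff = 3.336 m²·K/W
Q = 63.9 × 31.2 / 3.336 = 597.7 W

598 W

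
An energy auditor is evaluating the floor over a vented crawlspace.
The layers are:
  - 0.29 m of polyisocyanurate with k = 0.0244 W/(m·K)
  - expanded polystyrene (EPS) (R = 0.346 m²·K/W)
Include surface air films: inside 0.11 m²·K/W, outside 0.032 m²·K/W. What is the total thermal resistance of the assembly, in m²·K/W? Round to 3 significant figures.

12.4 m²·K/W

0.29/0.0244 = 11.89
R_total = 0.11 + 11.89 + 0.346 + 0.032 = 12.37 m²·K/W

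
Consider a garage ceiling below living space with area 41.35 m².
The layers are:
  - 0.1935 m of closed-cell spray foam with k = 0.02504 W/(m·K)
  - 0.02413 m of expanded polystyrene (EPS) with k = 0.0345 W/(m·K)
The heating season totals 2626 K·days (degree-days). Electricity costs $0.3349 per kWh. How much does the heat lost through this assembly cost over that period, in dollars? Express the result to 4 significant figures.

0.1935/0.02504 = 7.7276
0.02413/0.0345 = 0.69942
R_total = 7.7276 + 0.69942 = 8.4271 m²·K/W
E = A × HDD × 24 / R / 1000 = 41.35 × 2626 × 24 / 8.4271 / 1000 = 309.25 kWh
Cost = 309.25 × 0.3349 = $103.57

103.6 dollars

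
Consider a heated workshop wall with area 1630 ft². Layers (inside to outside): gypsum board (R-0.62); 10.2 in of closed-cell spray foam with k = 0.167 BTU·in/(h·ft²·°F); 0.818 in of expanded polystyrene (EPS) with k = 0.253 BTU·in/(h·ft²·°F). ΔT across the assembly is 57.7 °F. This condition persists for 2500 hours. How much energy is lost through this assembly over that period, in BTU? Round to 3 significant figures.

10.2/0.167 = 61.08
0.818/0.253 = 3.233
R_total = 0.62 + 61.08 + 3.233 = 64.93 ft²·°F·h/BTU
Q = 1630 × 57.7 / 64.93 = 1448 BTU/h
E = 1448 × 2500 = 3621000 BTU

3620000 BTU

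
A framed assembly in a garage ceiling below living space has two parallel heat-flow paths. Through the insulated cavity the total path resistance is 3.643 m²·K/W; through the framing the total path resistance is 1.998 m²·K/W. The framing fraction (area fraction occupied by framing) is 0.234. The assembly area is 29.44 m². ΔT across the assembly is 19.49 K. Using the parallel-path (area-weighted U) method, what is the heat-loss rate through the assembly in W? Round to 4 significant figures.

U_eff = 0.766/3.643 + 0.234/1.998 = 0.21027 + 0.11712 = 0.32738
R_eff = 1/U_eff = 3.0545 m²·K/W
Q = 29.44 × 19.49 / 3.0545 = 187.85 W

187.8 W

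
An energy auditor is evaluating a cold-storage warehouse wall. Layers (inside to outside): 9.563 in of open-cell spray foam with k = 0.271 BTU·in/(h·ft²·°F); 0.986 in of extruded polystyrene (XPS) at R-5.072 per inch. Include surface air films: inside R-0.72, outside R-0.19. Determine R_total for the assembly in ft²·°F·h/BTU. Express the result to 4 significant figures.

9.563/0.271 = 35.288
0.986 × 5.072 = 5.001
R_total = 0.72 + 35.288 + 5.001 + 0.19 = 41.199 ft²·°F·h/BTU

41.20 ft²·°F·h/BTU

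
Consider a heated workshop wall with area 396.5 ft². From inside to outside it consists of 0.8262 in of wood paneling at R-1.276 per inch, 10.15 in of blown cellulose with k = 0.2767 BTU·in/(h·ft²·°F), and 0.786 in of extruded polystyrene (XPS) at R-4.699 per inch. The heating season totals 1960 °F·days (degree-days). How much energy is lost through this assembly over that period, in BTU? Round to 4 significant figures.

450200 BTU

0.8262 × 1.276 = 1.0542
10.15/0.2767 = 36.682
0.786 × 4.699 = 3.6934
R_total = 1.0542 + 36.682 + 3.6934 = 41.43 ft²·°F·h/BTU
E = A × HDD × 24 / R = 396.5 × 1960 × 24 / 41.43 = 450190 BTU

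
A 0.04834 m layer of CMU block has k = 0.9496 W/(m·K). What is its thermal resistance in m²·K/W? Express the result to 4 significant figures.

R = L/k = 0.04834/0.9496 = 0.050906 m²·K/W

0.05091 m²·K/W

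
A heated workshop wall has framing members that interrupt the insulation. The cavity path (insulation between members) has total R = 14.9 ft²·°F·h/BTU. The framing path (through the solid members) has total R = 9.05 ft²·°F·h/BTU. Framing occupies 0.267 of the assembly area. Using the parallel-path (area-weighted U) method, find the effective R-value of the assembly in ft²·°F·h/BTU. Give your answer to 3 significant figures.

12.7 ft²·°F·h/BTU

U_eff = 0.733/14.9 + 0.267/9.05 = 0.04919 + 0.0295 = 0.0787
R_eff = 1/U_eff = 12.71 ft²·°F·h/BTU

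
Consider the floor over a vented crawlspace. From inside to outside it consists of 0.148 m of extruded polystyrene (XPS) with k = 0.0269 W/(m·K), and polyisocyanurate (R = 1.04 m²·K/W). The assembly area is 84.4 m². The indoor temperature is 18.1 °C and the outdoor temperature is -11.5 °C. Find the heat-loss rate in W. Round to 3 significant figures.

0.148/0.0269 = 5.502
R_total = 5.502 + 1.04 = 6.542 m²·K/W
Q = A·ΔT/R = 84.4 × (18.1 − (-11.5)) / 6.542 = 381.9 W

382 W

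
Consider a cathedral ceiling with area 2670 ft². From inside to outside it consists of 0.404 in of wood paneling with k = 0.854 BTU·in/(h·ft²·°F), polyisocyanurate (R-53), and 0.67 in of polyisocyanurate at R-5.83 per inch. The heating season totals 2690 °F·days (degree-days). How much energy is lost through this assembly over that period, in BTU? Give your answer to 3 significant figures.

0.404/0.854 = 0.4731
0.67 × 5.83 = 3.906
R_total = 0.4731 + 53 + 3.906 = 57.38 ft²·°F·h/BTU
E = A × HDD × 24 / R = 2670 × 2690 × 24 / 57.38 = 3004000 BTU

3000000 BTU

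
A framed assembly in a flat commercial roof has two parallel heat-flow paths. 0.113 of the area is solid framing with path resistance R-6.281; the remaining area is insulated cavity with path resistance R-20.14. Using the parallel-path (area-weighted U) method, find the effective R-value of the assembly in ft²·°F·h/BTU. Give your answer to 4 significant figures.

16.12 ft²·°F·h/BTU

U_eff = 0.887/20.14 + 0.113/6.281 = 0.044042 + 0.017991 = 0.062032
R_eff = 1/U_eff = 16.121 ft²·°F·h/BTU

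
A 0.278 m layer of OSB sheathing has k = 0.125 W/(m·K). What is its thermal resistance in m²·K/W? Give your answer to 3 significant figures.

R = L/k = 0.278/0.125 = 2.224 m²·K/W

2.22 m²·K/W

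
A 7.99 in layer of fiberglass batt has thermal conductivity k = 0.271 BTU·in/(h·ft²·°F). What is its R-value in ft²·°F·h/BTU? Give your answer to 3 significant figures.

29.5 ft²·°F·h/BTU

R = L/k = 7.99/0.271 = 29.48 ft²·°F·h/BTU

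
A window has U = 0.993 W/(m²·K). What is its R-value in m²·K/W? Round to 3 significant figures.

1.01 m²·K/W

R = 1/U = 1/0.993 = 1.007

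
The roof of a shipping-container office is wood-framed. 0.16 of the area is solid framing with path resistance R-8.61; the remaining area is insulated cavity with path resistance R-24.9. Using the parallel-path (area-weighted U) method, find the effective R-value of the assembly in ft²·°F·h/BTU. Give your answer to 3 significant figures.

U_eff = 0.84/24.9 + 0.16/8.61 = 0.03373 + 0.01858 = 0.05232
R_eff = 1/U_eff = 19.11 ft²·°F·h/BTU

19.1 ft²·°F·h/BTU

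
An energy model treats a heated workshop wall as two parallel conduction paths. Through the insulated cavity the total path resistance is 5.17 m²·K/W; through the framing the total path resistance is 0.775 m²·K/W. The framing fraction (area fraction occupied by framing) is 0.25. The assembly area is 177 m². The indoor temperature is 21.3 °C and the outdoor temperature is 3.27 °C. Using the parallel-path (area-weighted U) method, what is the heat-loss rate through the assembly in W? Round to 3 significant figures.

U_eff = 0.75/5.17 + 0.25/0.775 = 0.1451 + 0.3226 = 0.4676
R_eff = 1/U_eff = 2.138 m²·K/W
Q = 177 × (21.3 − 3.27) / 2.138 = 1492 W

1490 W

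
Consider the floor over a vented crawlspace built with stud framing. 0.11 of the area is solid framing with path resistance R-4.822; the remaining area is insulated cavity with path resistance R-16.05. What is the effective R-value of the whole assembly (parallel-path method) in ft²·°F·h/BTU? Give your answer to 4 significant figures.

12.78 ft²·°F·h/BTU

U_eff = 0.89/16.05 + 0.11/4.822 = 0.055452 + 0.022812 = 0.078264
R_eff = 1/U_eff = 12.777 ft²·°F·h/BTU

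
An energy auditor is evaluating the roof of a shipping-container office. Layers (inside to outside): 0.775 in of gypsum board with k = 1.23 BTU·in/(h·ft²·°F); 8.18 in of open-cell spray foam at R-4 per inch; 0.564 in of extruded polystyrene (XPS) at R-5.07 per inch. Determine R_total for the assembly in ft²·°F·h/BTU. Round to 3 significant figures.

0.775/1.23 = 0.6301
8.18 × 4 = 32.72
0.564 × 5.07 = 2.859
R_total = 0.6301 + 32.72 + 2.859 = 36.21 ft²·°F·h/BTU

36.2 ft²·°F·h/BTU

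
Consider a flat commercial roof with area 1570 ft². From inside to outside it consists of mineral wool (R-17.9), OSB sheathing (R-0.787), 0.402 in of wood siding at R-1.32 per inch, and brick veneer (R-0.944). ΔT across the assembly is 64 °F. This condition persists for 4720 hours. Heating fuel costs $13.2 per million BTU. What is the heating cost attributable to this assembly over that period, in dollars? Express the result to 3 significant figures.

0.402 × 1.32 = 0.5306
R_total = 17.9 + 0.787 + 0.5306 + 0.944 = 20.16 ft²·°F·h/BTU
Q = 1570 × 64 / 20.16 = 4984 BTU/h
E = 4984 × 4720 = 23520000 BTU
Cost = 23520000/10⁶ × 13.2 = $310.5

311 dollars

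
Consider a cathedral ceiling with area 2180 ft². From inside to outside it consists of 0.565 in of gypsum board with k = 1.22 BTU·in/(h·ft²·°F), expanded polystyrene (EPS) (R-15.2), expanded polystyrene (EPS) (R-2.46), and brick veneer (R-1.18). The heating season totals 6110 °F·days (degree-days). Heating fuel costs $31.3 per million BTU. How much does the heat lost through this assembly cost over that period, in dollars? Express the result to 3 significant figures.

0.565/1.22 = 0.4631
R_total = 0.4631 + 15.2 + 2.46 + 1.18 = 19.3 ft²·°F·h/BTU
E = A × HDD × 24 / R = 2180 × 6110 × 24 / 19.3 = 16560000 BTU
Cost = 16560000/10⁶ × 31.3 = $518.4

518 dollars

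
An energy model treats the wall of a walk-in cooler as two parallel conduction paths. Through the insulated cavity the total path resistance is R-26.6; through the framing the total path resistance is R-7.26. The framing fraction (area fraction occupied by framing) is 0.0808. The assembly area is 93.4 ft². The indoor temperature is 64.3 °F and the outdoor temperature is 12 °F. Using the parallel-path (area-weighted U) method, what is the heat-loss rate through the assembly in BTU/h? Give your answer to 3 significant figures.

U_eff = 0.9192/26.6 + 0.0808/7.26 = 0.03456 + 0.01113 = 0.04569
R_eff = 1/U_eff = 21.89 ft²·°F·h/BTU
Q = 93.4 × (64.3 − 12) / 21.89 = 223.2 BTU/h

223 BTU/h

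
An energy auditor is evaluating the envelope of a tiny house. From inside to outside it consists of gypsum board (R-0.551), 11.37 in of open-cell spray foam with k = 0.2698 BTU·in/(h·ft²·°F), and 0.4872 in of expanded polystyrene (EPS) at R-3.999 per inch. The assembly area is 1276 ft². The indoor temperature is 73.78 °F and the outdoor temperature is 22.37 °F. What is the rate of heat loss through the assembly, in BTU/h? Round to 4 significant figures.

1469 BTU/h

11.37/0.2698 = 42.142
0.4872 × 3.999 = 1.9483
R_total = 0.551 + 42.142 + 1.9483 = 44.642 ft²·°F·h/BTU
Q = A·ΔT/R = 1276 × (73.78 − 22.37) / 44.642 = 1469.5 BTU/h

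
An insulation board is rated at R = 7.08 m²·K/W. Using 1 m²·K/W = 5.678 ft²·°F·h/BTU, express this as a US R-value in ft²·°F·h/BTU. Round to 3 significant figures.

40.2 ft²·°F·h/BTU

R_US = 7.08 × 5.678 = 40.2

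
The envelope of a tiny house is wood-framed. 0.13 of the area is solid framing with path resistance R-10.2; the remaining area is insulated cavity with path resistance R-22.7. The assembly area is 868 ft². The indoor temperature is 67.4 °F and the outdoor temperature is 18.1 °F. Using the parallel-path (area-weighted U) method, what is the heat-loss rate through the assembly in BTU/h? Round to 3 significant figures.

U_eff = 0.87/22.7 + 0.13/10.2 = 0.03833 + 0.01275 = 0.05107
R_eff = 1/U_eff = 19.58 ft²·°F·h/BTU
Q = 868 × (67.4 − 18.1) / 19.58 = 2185 BTU/h

2190 BTU/h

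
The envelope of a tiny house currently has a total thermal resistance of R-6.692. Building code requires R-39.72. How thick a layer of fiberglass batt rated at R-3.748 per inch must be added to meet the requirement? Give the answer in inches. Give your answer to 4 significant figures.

ΔR = 39.72 − 6.692 = 33.028 ft²·°F·h/BTU
L = ΔR / (R/in) = 33.028/3.748 = 8.8122 in

8.812 in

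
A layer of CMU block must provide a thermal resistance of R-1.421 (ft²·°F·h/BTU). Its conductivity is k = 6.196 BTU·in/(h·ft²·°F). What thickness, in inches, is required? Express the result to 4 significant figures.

8.805 in

L = R × k = 1.421 × 6.196 = 8.8045 in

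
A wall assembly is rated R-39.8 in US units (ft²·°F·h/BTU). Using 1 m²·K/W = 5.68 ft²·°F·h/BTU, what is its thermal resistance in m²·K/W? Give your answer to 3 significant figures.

7.01 m²·K/W

R_SI = 39.8/5.68 = 7.007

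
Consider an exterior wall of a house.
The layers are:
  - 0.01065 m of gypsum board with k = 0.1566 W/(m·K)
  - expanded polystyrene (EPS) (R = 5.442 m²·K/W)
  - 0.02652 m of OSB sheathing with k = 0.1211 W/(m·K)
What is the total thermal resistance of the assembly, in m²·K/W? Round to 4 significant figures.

0.01065/0.1566 = 0.068008
0.02652/0.1211 = 0.21899
R_total = 0.068008 + 5.442 + 0.21899 = 5.729 m²·K/W

5.729 m²·K/W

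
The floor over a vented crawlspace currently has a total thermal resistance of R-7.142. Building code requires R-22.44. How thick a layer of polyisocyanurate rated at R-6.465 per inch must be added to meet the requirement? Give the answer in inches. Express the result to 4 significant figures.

2.366 in

ΔR = 22.44 − 7.142 = 15.298 ft²·°F·h/BTU
L = ΔR / (R/in) = 15.298/6.465 = 2.3663 in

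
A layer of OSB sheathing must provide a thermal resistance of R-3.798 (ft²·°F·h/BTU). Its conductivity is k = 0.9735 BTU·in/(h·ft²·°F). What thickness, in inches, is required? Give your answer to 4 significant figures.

L = R × k = 3.798 × 0.9735 = 3.6974 in

3.697 in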